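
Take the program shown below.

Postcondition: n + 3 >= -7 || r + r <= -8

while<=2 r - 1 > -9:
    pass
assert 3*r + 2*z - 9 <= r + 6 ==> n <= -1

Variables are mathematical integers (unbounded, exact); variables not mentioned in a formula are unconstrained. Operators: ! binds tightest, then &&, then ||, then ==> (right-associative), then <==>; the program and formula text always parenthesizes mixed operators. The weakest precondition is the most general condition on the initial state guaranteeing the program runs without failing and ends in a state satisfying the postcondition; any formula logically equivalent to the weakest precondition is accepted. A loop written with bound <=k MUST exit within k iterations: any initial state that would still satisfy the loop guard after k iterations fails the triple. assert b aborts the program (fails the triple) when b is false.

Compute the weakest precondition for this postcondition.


Working backward. After the program, the postcondition n + 3 >= -7 || r + r <= -8 must hold; in canonical form it is n >= -10 || 2*r <= -8.
Before assert 3*r + 2*z - 9 <= r + 6 ==> n <= -1: (2*r + 2*z <= 15 ==> n <= -1) && (n >= -10 || 2*r <= -8)
Before the loop (bound <=2), unroll the exhaustion recursion (WP_0 = exit-now case; WP_j = one more guarded iteration, up to j = 2):
  WP_0: (!(r > -8)) && (2*r + 2*z <= 15 ==> n <= -1) && (n >= -10 || 2*r <= -8)
  WP_1: (r > -8 ==> ((!(r > -8)) && (2*r + 2*z <= 15 ==> n <= -1) && (n >= -10 || 2*r <= -8))) && ((!(r > -8)) ==> ((2*r + 2*z <= 15 ==> n <= -1) && (n >= -10 || 2*r <= -8)))
  WP_2: (r > -8 ==> ((r > -8 ==> ((!(r > -8)) && (2*r + 2*z <= 15 ==> n <= -1) && (n >= -10 || 2*r <= -8))) && ((!(r > -8)) ==> ((2*r + 2*z <= 15 ==> n <= -1) && (n >= -10 || 2*r <= -8))))) && ((!(r > -8)) ==> ((2*r + 2*z <= 15 ==> n <= -1) && (n >= -10 || 2*r <= -8)))
So before the loop: (r > -8 ==> ((r > -8 ==> ((!(r > -8)) && (2*r + 2*z <= 15 ==> n <= -1) && (n >= -10 || 2*r <= -8))) && ((!(r > -8)) ==> ((2*r + 2*z <= 15 ==> n <= -1) && (n >= -10 || 2*r <= -8))))) && ((!(r > -8)) ==> ((2*r + 2*z <= 15 ==> n <= -1) && (n >= -10 || 2*r <= -8)))
Answer: WP = (r > -8 ==> ((r > -8 ==> ((!(r > -8)) && (2*r + 2*z <= 15 ==> n <= -1) && (n >= -10 || 2*r <= -8))) && ((!(r > -8)) ==> ((2*r + 2*z <= 15 ==> n <= -1) && (n >= -10 || 2*r <= -8))))) && ((!(r > -8)) ==> ((2*r + 2*z <= 15 ==> n <= -1) && (n >= -10 || 2*r <= -8)))


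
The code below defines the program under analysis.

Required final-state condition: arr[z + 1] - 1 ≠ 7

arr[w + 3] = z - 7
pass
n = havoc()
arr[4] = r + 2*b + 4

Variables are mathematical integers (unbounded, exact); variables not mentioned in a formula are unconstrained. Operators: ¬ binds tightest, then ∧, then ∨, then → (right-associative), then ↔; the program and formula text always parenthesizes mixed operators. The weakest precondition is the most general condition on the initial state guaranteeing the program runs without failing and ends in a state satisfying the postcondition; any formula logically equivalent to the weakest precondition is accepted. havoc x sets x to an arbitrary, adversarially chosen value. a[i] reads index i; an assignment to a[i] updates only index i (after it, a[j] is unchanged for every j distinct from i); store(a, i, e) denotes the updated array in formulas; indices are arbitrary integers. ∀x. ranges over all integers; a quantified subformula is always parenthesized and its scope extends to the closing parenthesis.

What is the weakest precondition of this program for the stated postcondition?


Working backward. After the program, the postcondition arr[z + 1] - 1 ≠ 7 must hold; in canonical form it is arr[z + 1] ≠ 8.
Before arr[4] := r + 2*b + 4: store(arr, 4, 2*b + r + 4)[z + 1] ≠ 8
Before havoc n: store(arr, 4, 2*b + r + 4)[z + 1] ≠ 8
Before skip: store(arr, 4, 2*b + r + 4)[z + 1] ≠ 8
Before arr[w + 3] := z - 7: store(store(arr, w + 3, z - 7), 4, 2*b + r + 4)[z + 1] ≠ 8
Answer: WP = store(store(arr, w + 3, z - 7), 4, 2*b + r + 4)[z + 1] ≠ 8


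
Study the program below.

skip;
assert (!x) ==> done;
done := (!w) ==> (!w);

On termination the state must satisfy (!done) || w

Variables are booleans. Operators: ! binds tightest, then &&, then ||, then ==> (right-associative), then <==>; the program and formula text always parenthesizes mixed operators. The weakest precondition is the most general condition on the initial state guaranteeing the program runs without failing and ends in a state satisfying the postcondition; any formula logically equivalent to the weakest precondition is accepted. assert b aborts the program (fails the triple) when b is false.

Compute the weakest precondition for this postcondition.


Working backward. After the program, (!done) || w must hold.
Before done := (!w) ==> (!w): w
Before assert (!x) ==> done: ((!x) ==> done) && w
Before skip: ((!x) ==> done) && w
Answer: WP = ((!x) ==> done) && w


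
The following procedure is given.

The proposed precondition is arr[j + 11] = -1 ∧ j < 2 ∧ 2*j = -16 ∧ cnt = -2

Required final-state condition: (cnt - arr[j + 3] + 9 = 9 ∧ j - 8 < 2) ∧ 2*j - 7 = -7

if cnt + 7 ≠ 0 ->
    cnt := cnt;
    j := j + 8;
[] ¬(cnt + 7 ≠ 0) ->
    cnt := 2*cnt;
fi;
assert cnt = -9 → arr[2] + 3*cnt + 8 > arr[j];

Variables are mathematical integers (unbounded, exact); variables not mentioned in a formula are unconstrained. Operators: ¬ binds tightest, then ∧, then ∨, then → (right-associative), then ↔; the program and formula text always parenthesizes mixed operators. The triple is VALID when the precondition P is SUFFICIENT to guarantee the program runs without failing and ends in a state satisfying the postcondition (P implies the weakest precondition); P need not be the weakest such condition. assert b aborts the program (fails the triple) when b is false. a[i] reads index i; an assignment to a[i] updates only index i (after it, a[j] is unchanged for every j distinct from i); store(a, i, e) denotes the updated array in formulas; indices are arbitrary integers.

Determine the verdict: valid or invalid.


Working backward. After the program, the postcondition (cnt - arr[j + 3] + 9 = 9 ∧ j - 8 < 2) ∧ 2*j - 7 = -7 must hold; in canonical form it is cnt = arr[j + 3] ∧ j < 10 ∧ 2*j = 0.
Before assert cnt = -9 → arr[2] + 3*cnt + 8 > arr[j]: (cnt = -9 → arr[2] + 3*cnt > arr[j] - 8) ∧ cnt = arr[j + 3] ∧ j < 10 ∧ 2*j = 0
Then branch requires (cnt = -9 → arr[2] + 3*cnt > arr[j + 8] - 8) ∧ cnt = arr[j + 11] ∧ j < 2 ∧ 2*j = -16; else branch requires (2*cnt = -9 → arr[2] + 6*cnt > arr[j] - 8) ∧ 2*cnt = arr[j + 3] ∧ j < 10 ∧ 2*j = 0.
Before the if: (cnt ≠ -7 → ((cnt = -9 → arr[2] + 3*cnt > arr[j + 8] - 8) ∧ cnt = arr[j + 11] ∧ j < 2 ∧ 2*j = -16)) ∧ ((¬(cnt ≠ -7)) → ((2*cnt = -9 → arr[2] + 6*cnt > arr[j] - 8) ∧ 2*cnt = arr[j + 3] ∧ j < 10 ∧ 2*j = 0))
The weakest precondition is (cnt ≠ -7 → ((cnt = -9 → arr[2] + 3*cnt > arr[j + 8] - 8) ∧ cnt = arr[j + 11] ∧ j < 2 ∧ 2*j = -16)) ∧ ((¬(cnt ≠ -7)) → ((2*cnt = -9 → arr[2] + 6*cnt > arr[j] - 8) ∧ 2*cnt = arr[j + 3] ∧ j < 10 ∧ 2*j = 0)).
Check whether arr[j + 11] = -1 ∧ j < 2 ∧ 2*j = -16 ∧ cnt = -2 implies it.
Countermodel: at the initial state arr = {[-8] = -1, [-5] = -1, [0] = -1, [2] = -1, [3] = -1, elsewhere -1}, cnt = -2, j = -8, the precondition holds but the weakest precondition fails.
Answer: invalid


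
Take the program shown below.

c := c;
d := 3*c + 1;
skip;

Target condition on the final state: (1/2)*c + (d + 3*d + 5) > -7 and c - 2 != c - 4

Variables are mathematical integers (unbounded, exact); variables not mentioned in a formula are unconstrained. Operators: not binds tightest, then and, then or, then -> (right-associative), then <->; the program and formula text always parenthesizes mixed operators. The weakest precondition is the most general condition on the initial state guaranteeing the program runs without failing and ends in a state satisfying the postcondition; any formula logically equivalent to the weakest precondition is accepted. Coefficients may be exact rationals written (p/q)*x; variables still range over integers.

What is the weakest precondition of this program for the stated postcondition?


Working backward. After the program, the postcondition (1/2)*c + (d + 3*d + 5) > -7 and c - 2 != c - 4 must hold; in canonical form it is (1/2)*c + 4*d > -12.
Before skip: (1/2)*c + 4*d > -12
Before d := 3*c + 1: (25/2)*c > -16
Before c := c: (25/2)*c > -16
Answer: WP = (25/2)*c > -16


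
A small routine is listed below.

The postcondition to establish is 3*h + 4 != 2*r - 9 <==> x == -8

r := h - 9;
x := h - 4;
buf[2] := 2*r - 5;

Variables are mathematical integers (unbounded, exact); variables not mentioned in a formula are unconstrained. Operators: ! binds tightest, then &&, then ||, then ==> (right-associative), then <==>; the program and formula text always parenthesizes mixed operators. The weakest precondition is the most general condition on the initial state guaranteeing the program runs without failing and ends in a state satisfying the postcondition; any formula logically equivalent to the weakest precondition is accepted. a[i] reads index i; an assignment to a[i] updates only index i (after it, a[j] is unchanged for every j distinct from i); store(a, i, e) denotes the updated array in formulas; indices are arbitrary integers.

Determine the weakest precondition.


Working backward. After the program, the postcondition 3*h + 4 != 2*r - 9 <==> x == -8 must hold; in canonical form it is 3*h != 2*r - 13 <==> x == -8.
Before buf[2] := 2*r - 5: 3*h != 2*r - 13 <==> x == -8
Before x := h - 4: 3*h != 2*r - 13 <==> h == -4
Before r := h - 9: h != -31 <==> h == -4
Answer: WP = h != -31 <==> h == -4


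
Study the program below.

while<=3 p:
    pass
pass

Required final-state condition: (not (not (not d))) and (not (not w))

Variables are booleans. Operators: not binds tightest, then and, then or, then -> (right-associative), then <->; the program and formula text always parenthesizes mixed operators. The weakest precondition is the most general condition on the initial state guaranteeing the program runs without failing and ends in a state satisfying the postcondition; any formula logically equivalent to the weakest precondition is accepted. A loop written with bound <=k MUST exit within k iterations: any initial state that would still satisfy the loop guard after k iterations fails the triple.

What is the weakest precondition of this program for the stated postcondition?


Working backward. After the program, the postcondition (not (not (not d))) and (not (not w)) must hold; in canonical form it is (not d) and w.
Before skip: (not d) and w
Before the loop (bound <=3), unroll the exhaustion recursion (WP_0 = exit-now case; WP_j = one more guarded iteration, up to j = 3):
  WP_0: (not p) and (not d) and w
  WP_1: (p -> ((not p) and (not d) and w)) and ((not p) -> ((not d) and w))
  WP_2: (p -> ((p -> ((not p) and (not d) and w)) and ((not p) -> ((not d) and w)))) and ((not p) -> ((not d) and w))
  WP_3: (p -> ((p -> ((p -> ((not p) and (not d) and w)) and ((not p) -> ((not d) and w)))) and ((not p) -> ((not d) and w)))) and ((not p) -> ((not d) and w))
So before the loop: (p -> ((p -> ((p -> ((not p) and (not d) and w)) and ((not p) -> ((not d) and w)))) and ((not p) -> ((not d) and w)))) and ((not p) -> ((not d) and w))
Answer: WP = (p -> ((p -> ((p -> ((not p) and (not d) and w)) and ((not p) -> ((not d) and w)))) and ((not p) -> ((not d) and w)))) and ((not p) -> ((not d) and w))


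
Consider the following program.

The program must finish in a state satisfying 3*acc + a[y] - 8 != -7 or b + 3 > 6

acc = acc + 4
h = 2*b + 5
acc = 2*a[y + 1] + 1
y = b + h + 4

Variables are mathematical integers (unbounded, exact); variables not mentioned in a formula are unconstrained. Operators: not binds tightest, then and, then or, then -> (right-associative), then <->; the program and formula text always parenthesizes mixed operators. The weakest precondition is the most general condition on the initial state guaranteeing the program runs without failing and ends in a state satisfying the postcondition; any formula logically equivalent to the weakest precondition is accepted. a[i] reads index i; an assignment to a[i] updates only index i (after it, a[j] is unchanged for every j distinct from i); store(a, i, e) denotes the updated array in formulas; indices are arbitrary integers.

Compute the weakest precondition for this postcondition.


Working backward. After the program, the postcondition 3*acc + a[y] - 8 != -7 or b + 3 > 6 must hold; in canonical form it is a[y] + 3*acc != 1 or b > 3.
Before y := b + h + 4: a[b + h + 4] + 3*acc != 1 or b > 3
Before acc := 2*a[y + 1] + 1: a[b + h + 4] + 6*a[y + 1] != -2 or b > 3
Before h := 2*b + 5: a[3*b + 9] + 6*a[y + 1] != -2 or b > 3
Before acc := acc + 4: a[3*b + 9] + 6*a[y + 1] != -2 or b > 3
Answer: WP = a[3*b + 9] + 6*a[y + 1] != -2 or b > 3


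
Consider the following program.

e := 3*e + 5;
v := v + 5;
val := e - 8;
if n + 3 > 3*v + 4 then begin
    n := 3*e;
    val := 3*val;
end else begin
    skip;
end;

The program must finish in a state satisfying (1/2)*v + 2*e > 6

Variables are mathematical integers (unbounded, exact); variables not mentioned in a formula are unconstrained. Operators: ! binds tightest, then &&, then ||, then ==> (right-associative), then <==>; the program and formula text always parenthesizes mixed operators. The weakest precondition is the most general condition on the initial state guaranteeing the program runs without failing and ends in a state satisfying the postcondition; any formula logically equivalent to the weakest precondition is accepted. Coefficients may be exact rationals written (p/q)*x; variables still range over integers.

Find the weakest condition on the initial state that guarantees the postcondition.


Working backward. After the program, the postcondition (1/2)*v + 2*e > 6 must hold; in canonical form it is 2*e + (1/2)*v > 6.
Then branch requires 2*e + (1/2)*v > 6; else branch requires 2*e + (1/2)*v > 6.
Before the if: (n > 3*v + 1 ==> 2*e + (1/2)*v > 6) && ((!(n > 3*v + 1)) ==> 2*e + (1/2)*v > 6)
Before val := e - 8: (n > 3*v + 1 ==> 2*e + (1/2)*v > 6) && ((!(n > 3*v + 1)) ==> 2*e + (1/2)*v > 6)
Before v := v + 5: (n > 3*v + 16 ==> 2*e + (1/2)*v > 7/2) && ((!(n > 3*v + 16)) ==> 2*e + (1/2)*v > 7/2)
Before e := 3*e + 5: (n > 3*v + 16 ==> 6*e + (1/2)*v > -13/2) && ((!(n > 3*v + 16)) ==> 6*e + (1/2)*v > -13/2)
Answer: WP = (n > 3*v + 16 ==> 6*e + (1/2)*v > -13/2) && ((!(n > 3*v + 16)) ==> 6*e + (1/2)*v > -13/2)


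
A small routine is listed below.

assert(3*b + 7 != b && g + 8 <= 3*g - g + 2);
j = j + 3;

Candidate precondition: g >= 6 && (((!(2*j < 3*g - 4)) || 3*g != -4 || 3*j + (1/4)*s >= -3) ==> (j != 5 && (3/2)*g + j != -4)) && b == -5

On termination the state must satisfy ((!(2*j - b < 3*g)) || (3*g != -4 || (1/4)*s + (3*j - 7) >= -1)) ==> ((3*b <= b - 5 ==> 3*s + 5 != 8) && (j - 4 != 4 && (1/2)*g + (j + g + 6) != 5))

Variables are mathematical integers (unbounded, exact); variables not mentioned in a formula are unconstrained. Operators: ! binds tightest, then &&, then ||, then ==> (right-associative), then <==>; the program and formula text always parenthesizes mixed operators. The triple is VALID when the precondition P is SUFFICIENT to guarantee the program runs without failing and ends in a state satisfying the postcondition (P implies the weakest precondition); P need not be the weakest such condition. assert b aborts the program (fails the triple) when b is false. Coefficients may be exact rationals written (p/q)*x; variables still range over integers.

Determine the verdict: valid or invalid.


Working backward. After the program, the postcondition ((!(2*j - b < 3*g)) || (3*g != -4 || (1/4)*s + (3*j - 7) >= -1)) ==> ((3*b <= b - 5 ==> 3*s + 5 != 8) && (j - 4 != 4 && (1/2)*g + (j + g + 6) != 5)) must hold; in canonical form it is ((!(2*j < b + 3*g)) || 3*g != -4 || 3*j + (1/4)*s >= 6) ==> ((2*b <= -5 ==> 3*s != 3) && j != 8 && (3/2)*g + j != -1).
Before j := j + 3: ((!(2*j < b + 3*g - 6)) || 3*g != -4 || 3*j + (1/4)*s >= -3) ==> ((2*b <= -5 ==> 3*s != 3) && j != 5 && (3/2)*g + j != -4)
Before assert 3*b + 7 != b && g + 8 <= 3*g - g + 2: 2*b != -7 && g >= 6 && (((!(2*j < b + 3*g - 6)) || 3*g != -4 || 3*j + (1/4)*s >= -3) ==> ((2*b <= -5 ==> 3*s != 3) && j != 5 && (3/2)*g + j != -4))
The weakest precondition is 2*b != -7 && g >= 6 && (((!(2*j < b + 3*g - 6)) || 3*g != -4 || 3*j + (1/4)*s >= -3) ==> ((2*b <= -5 ==> 3*s != 3) && j != 5 && (3/2)*g + j != -4)).
Check whether g >= 6 && (((!(2*j < 3*g - 4)) || 3*g != -4 || 3*j + (1/4)*s >= -3) ==> (j != 5 && (3/2)*g + j != -4)) && b == -5 implies it.
Countermodel: at the initial state b = -5, g = 6, j = 0, s = 1, the precondition holds but the weakest precondition fails.
Answer: invalid


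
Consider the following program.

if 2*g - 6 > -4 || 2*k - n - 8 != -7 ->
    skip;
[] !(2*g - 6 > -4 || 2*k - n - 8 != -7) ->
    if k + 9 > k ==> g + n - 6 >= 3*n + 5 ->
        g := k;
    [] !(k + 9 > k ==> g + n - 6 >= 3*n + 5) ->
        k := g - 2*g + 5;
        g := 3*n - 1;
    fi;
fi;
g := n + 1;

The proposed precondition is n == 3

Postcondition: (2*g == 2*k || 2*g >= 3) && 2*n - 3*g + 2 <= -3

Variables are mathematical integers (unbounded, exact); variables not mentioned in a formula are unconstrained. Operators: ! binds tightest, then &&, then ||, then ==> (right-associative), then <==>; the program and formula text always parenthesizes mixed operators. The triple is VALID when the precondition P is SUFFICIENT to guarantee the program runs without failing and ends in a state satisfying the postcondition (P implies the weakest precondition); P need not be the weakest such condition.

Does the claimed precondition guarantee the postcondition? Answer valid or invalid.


Working backward. After the program, the postcondition (2*g == 2*k || 2*g >= 3) && 2*n - 3*g + 2 <= -3 must hold; in canonical form it is (2*g == 2*k || 2*g >= 3) && 2*n <= 3*g - 5.
Before g := n + 1: (2*n == 2*k - 2 || 2*n >= 1) && n >= 2
Then branch requires (2*n == 2*k - 2 || 2*n >= 1) && n >= 2; else branch requires (g >= 2*n + 11 ==> ((2*n == 2*k - 2 || 2*n >= 1) && n >= 2)) && ((!(g >= 2*n + 11)) ==> ((2*g + 2*n == 8 || 2*n >= 1) && n >= 2)).
Before the if: ((2*g > 2 || 2*k != n + 1) ==> ((2*n == 2*k - 2 || 2*n >= 1) && n >= 2)) && ((!(2*g > 2 || 2*k != n + 1)) ==> ((g >= 2*n + 11 ==> ((2*n == 2*k - 2 || 2*n >= 1) && n >= 2)) && ((!(g >= 2*n + 11)) ==> ((2*g + 2*n == 8 || 2*n >= 1) && n >= 2))))
The weakest precondition is ((2*g > 2 || 2*k != n + 1) ==> ((2*n == 2*k - 2 || 2*n >= 1) && n >= 2)) && ((!(2*g > 2 || 2*k != n + 1)) ==> ((g >= 2*n + 11 ==> ((2*n == 2*k - 2 || 2*n >= 1) && n >= 2)) && ((!(g >= 2*n + 11)) ==> ((2*g + 2*n == 8 || 2*n >= 1) && n >= 2)))).
Check whether n == 3 implies it.
Every state satisfying the precondition satisfies the weakest precondition: the implication holds.
Answer: valid


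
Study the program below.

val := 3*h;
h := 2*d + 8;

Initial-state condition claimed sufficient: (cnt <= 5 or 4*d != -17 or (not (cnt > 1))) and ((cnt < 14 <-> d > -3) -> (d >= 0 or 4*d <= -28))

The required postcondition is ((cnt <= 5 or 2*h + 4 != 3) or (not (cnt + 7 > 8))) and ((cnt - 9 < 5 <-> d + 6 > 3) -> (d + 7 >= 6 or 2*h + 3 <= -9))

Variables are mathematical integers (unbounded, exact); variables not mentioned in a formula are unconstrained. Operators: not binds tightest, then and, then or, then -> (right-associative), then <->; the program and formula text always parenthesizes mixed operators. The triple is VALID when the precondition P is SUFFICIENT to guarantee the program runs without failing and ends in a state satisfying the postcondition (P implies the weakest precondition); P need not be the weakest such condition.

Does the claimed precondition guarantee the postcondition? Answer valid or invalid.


Working backward. After the program, the postcondition ((cnt <= 5 or 2*h + 4 != 3) or (not (cnt + 7 > 8))) and ((cnt - 9 < 5 <-> d + 6 > 3) -> (d + 7 >= 6 or 2*h + 3 <= -9)) must hold; in canonical form it is (cnt <= 5 or 2*h != -1 or (not (cnt > 1))) and ((cnt < 14 <-> d > -3) -> (d >= -1 or 2*h <= -12)).
Before h := 2*d + 8: (cnt <= 5 or 4*d != -17 or (not (cnt > 1))) and ((cnt < 14 <-> d > -3) -> (d >= -1 or 4*d <= -28))
Before val := 3*h: (cnt <= 5 or 4*d != -17 or (not (cnt > 1))) and ((cnt < 14 <-> d > -3) -> (d >= -1 or 4*d <= -28))
The weakest precondition is (cnt <= 5 or 4*d != -17 or (not (cnt > 1))) and ((cnt < 14 <-> d > -3) -> (d >= -1 or 4*d <= -28)).
Check whether (cnt <= 5 or 4*d != -17 or (not (cnt > 1))) and ((cnt < 14 <-> d > -3) -> (d >= 0 or 4*d <= -28)) implies it.
Every state satisfying the precondition satisfies the weakest precondition: the implication holds.
Answer: valid


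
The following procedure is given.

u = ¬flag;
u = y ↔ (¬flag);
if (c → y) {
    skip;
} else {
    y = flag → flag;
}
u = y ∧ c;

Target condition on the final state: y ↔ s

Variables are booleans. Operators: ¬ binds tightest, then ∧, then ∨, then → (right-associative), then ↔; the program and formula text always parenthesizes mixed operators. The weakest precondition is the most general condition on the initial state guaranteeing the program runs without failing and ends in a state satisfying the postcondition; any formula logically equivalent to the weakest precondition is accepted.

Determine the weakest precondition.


Working backward. After the program, y ↔ s must hold.
Before u := y ∧ c: y ↔ s
Then branch requires y ↔ s; else branch requires s.
Before the if: ((c → y) → (y ↔ s)) ∧ ((¬(c → y)) → s)
Before u := y ↔ (¬flag): ((c → y) → (y ↔ s)) ∧ ((¬(c → y)) → s)
Before u := ¬flag: ((c → y) → (y ↔ s)) ∧ ((¬(c → y)) → s)
Answer: WP = ((c → y) → (y ↔ s)) ∧ ((¬(c → y)) → s)


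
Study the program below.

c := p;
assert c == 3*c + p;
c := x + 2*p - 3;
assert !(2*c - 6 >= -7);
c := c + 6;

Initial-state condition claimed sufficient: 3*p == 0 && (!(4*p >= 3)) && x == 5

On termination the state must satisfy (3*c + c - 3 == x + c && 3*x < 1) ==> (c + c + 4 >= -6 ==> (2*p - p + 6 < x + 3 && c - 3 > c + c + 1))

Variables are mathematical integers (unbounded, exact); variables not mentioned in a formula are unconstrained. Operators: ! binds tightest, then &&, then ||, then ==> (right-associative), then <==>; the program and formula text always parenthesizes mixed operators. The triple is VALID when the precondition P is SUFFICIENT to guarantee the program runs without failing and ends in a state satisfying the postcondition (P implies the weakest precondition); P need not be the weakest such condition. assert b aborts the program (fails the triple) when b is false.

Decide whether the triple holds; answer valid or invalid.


Working backward. After the program, the postcondition (3*c + c - 3 == x + c && 3*x < 1) ==> (c + c + 4 >= -6 ==> (2*p - p + 6 < x + 3 && c - 3 > c + c + 1)) must hold; in canonical form it is (3*c == x + 3 && 3*x < 1) ==> (2*c >= -10 ==> (p < x - 3 && c < -4)).
Before c := c + 6: (3*c == x - 15 && 3*x < 1) ==> (2*c >= -22 ==> (p < x - 3 && c < -10))
Before assert !(2*c - 6 >= -7): (!(2*c >= -1)) && ((3*c == x - 15 && 3*x < 1) ==> (2*c >= -22 ==> (p < x - 3 && c < -10)))
Before c := x + 2*p - 3: (!(4*p + 2*x >= 5)) && ((6*p + 2*x == -6 && 3*x < 1) ==> (4*p + 2*x >= -16 ==> (p < x - 3 && 2*p + x < -7)))
Before assert c == 3*c + p: 2*c + p == 0 && (!(4*p + 2*x >= 5)) && ((6*p + 2*x == -6 && 3*x < 1) ==> (4*p + 2*x >= -16 ==> (p < x - 3 && 2*p + x < -7)))
Before c := p: 3*p == 0 && (!(4*p + 2*x >= 5)) && ((6*p + 2*x == -6 && 3*x < 1) ==> (4*p + 2*x >= -16 ==> (p < x - 3 && 2*p + x < -7)))
The weakest precondition is 3*p == 0 && (!(4*p + 2*x >= 5)) && ((6*p + 2*x == -6 && 3*x < 1) ==> (4*p + 2*x >= -16 ==> (p < x - 3 && 2*p + x < -7))).
Check whether 3*p == 0 && (!(4*p >= 3)) && x == 5 implies it.
Countermodel: at the initial state p = 0, x = 5, the precondition holds but the weakest precondition fails.
Answer: invalid


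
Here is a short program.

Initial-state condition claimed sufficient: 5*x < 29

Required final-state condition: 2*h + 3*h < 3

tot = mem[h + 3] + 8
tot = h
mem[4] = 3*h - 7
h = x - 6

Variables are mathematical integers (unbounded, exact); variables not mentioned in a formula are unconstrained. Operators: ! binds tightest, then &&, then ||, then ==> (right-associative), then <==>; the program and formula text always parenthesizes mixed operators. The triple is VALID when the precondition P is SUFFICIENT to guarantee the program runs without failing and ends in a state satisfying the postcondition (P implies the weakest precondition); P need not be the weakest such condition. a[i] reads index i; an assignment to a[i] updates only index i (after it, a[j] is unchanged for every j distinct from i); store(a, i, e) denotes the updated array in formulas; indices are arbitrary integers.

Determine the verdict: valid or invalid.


Working backward. After the program, the postcondition 2*h + 3*h < 3 must hold; in canonical form it is 5*h < 3.
Before h := x - 6: 5*x < 33
Before mem[4] := 3*h - 7: 5*x < 33
Before tot := h: 5*x < 33
Before tot := mem[h + 3] + 8: 5*x < 33
The weakest precondition is 5*x < 33.
Check whether 5*x < 29 implies it.
Every state satisfying the precondition satisfies the weakest precondition: the implication holds.
Answer: valid


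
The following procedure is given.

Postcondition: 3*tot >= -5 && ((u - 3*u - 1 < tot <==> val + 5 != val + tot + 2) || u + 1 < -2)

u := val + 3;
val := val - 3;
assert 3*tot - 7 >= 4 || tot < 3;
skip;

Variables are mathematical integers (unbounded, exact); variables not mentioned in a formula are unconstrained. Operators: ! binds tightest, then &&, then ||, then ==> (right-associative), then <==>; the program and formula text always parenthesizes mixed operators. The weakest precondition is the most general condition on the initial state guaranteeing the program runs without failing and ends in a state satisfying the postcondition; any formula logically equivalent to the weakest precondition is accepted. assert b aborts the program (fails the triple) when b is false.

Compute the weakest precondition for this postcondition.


Working backward. After the program, the postcondition 3*tot >= -5 && ((u - 3*u - 1 < tot <==> val + 5 != val + tot + 2) || u + 1 < -2) must hold; in canonical form it is 3*tot >= -5 && ((tot + 2*u > -1 <==> tot != 3) || u < -3).
Before skip: 3*tot >= -5 && ((tot + 2*u > -1 <==> tot != 3) || u < -3)
Before assert 3*tot - 7 >= 4 || tot < 3: (3*tot >= 11 || tot < 3) && 3*tot >= -5 && ((tot + 2*u > -1 <==> tot != 3) || u < -3)
Before val := val - 3: (3*tot >= 11 || tot < 3) && 3*tot >= -5 && ((tot + 2*u > -1 <==> tot != 3) || u < -3)
Before u := val + 3: (3*tot >= 11 || tot < 3) && 3*tot >= -5 && ((tot + 2*val > -7 <==> tot != 3) || val < -6)
Answer: WP = (3*tot >= 11 || tot < 3) && 3*tot >= -5 && ((tot + 2*val > -7 <==> tot != 3) || val < -6)


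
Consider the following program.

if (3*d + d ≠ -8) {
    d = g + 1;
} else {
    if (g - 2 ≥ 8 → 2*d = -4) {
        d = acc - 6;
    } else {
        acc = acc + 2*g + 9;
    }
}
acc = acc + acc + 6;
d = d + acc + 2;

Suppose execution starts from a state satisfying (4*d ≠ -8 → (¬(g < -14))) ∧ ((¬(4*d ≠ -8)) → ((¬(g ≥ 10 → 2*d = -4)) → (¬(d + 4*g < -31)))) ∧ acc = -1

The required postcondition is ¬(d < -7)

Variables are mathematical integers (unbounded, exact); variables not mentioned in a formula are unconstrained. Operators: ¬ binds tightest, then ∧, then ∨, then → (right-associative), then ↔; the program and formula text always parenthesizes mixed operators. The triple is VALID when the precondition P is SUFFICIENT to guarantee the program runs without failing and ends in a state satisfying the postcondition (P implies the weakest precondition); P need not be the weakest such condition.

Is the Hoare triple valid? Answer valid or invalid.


Working backward. After the program, ¬(d < -7) must hold.
Before d := d + acc + 2: ¬(acc + d < -9)
Before acc := acc + acc + 6: ¬(2*acc + d < -15)
Then branch requires ¬(2*acc + g < -16); else branch requires ((g ≥ 10 → 2*d = -4) → (¬(3*acc < -9))) ∧ ((¬(g ≥ 10 → 2*d = -4)) → (¬(2*acc + d + 4*g < -33))).
Before the if: (4*d ≠ -8 → (¬(2*acc + g < -16))) ∧ ((¬(4*d ≠ -8)) → (((g ≥ 10 → 2*d = -4) → (¬(3*acc < -9))) ∧ ((¬(g ≥ 10 → 2*d = -4)) → (¬(2*acc + d + 4*g < -33)))))
The weakest precondition is (4*d ≠ -8 → (¬(2*acc + g < -16))) ∧ ((¬(4*d ≠ -8)) → (((g ≥ 10 → 2*d = -4) → (¬(3*acc < -9))) ∧ ((¬(g ≥ 10 → 2*d = -4)) → (¬(2*acc + d + 4*g < -33))))).
Check whether (4*d ≠ -8 → (¬(g < -14))) ∧ ((¬(4*d ≠ -8)) → ((¬(g ≥ 10 → 2*d = -4)) → (¬(d + 4*g < -31)))) ∧ acc = -1 implies it.
Every state satisfying the precondition satisfies the weakest precondition: the implication holds.
Answer: valid


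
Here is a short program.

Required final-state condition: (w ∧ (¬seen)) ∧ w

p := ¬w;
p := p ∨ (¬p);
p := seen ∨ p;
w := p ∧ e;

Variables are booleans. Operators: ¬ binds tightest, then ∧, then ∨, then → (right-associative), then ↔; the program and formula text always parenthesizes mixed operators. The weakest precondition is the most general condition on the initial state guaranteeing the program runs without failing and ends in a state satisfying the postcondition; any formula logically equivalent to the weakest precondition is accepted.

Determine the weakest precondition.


Working backward. After the program, the postcondition (w ∧ (¬seen)) ∧ w must hold; in canonical form it is w ∧ (¬seen).
Before w := p ∧ e: p ∧ e ∧ (¬seen)
Before p := seen ∨ p: (seen ∨ p) ∧ e ∧ (¬seen)
Before p := p ∨ (¬p): e ∧ (¬seen)
Before p := ¬w: e ∧ (¬seen)
Answer: WP = e ∧ (¬seen)


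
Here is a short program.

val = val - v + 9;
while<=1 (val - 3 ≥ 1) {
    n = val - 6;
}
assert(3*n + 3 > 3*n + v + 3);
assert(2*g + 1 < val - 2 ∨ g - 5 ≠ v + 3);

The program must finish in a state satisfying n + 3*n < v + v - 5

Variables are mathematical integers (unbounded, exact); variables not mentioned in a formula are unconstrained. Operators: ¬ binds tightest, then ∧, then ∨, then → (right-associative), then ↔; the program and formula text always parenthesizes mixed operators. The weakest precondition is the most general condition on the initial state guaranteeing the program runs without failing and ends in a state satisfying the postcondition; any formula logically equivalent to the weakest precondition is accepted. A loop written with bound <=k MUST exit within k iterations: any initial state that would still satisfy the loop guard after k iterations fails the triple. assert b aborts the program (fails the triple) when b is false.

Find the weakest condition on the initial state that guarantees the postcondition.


Working backward. After the program, the postcondition n + 3*n < v + v - 5 must hold; in canonical form it is 4*n < 2*v - 5.
Before assert 2*g + 1 < val - 2 ∨ g - 5 ≠ v + 3: (2*g < val - 3 ∨ g ≠ v + 8) ∧ 4*n < 2*v - 5
Before assert 3*n + 3 > 3*n + v + 3: v < 0 ∧ (2*g < val - 3 ∨ g ≠ v + 8) ∧ 4*n < 2*v - 5
Before the loop (bound <=1), unroll the exhaustion recursion (WP_0 = exit-now case; WP_j = one more guarded iteration, up to j = 1):
  WP_0: (¬(val ≥ 4)) ∧ v < 0 ∧ (2*g < val - 3 ∨ g ≠ v + 8) ∧ 4*n < 2*v - 5
  WP_1: (val ≥ 4 → ((¬(val ≥ 4)) ∧ v < 0 ∧ (2*g < val - 3 ∨ g ≠ v + 8) ∧ 4*val < 2*v + 19)) ∧ ((¬(val ≥ 4)) → (v < 0 ∧ (2*g < val - 3 ∨ g ≠ v + 8) ∧ 4*n < 2*v - 5))
So before the loop: (val ≥ 4 → ((¬(val ≥ 4)) ∧ v < 0 ∧ (2*g < val - 3 ∨ g ≠ v + 8) ∧ 4*val < 2*v + 19)) ∧ ((¬(val ≥ 4)) → (v < 0 ∧ (2*g < val - 3 ∨ g ≠ v + 8) ∧ 4*n < 2*v - 5))
Before val := val - v + 9: (val ≥ v - 5 → ((¬(val ≥ v - 5)) ∧ v < 0 ∧ (2*g + v < val + 6 ∨ g ≠ v + 8) ∧ 4*val < 6*v - 17)) ∧ ((¬(val ≥ v - 5)) → (v < 0 ∧ (2*g + v < val + 6 ∨ g ≠ v + 8) ∧ 4*n < 2*v - 5))
Answer: WP = (val ≥ v - 5 → ((¬(val ≥ v - 5)) ∧ v < 0 ∧ (2*g + v < val + 6 ∨ g ≠ v + 8) ∧ 4*val < 6*v - 17)) ∧ ((¬(val ≥ v - 5)) → (v < 0 ∧ (2*g + v < val + 6 ∨ g ≠ v + 8) ∧ 4*n < 2*v - 5))


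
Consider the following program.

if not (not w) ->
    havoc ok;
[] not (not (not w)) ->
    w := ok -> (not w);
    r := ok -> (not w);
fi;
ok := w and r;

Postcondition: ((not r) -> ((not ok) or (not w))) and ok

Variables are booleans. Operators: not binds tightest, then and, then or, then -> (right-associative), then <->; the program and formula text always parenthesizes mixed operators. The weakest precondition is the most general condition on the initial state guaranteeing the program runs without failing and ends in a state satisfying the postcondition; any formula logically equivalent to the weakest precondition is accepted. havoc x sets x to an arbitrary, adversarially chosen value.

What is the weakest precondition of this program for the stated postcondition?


Working backward. After the program, ((not r) -> ((not ok) or (not w))) and ok must hold.
Before ok := w and r: ((not r) -> ((not (w and r)) or (not w))) and w and r
Then branch requires ((not r) -> ((not (w and r)) or (not w))) and w and r; else branch requires ((not (ok -> (not (ok -> (not w))))) -> ((not ((ok -> (not w)) and (ok -> (not (ok -> (not w)))))) or (not (ok -> (not w))))) and (ok -> (not w)) and (ok -> (not (ok -> (not w)))).
Before the if: (w -> (((not r) -> ((not (w and r)) or (not w))) and w and r)) and ((not w) -> (((not (ok -> (not (ok -> (not w))))) -> ((not ((ok -> (not w)) and (ok -> (not (ok -> (not w)))))) or (not (ok -> (not w))))) and (ok -> (not w)) and (ok -> (not (ok -> (not w))))))
Answer: WP = (w -> (((not r) -> ((not (w and r)) or (not w))) and w and r)) and ((not w) -> (((not (ok -> (not (ok -> (not w))))) -> ((not ((ok -> (not w)) and (ok -> (not (ok -> (not w)))))) or (not (ok -> (not w))))) and (ok -> (not w)) and (ok -> (not (ok -> (not w))))))


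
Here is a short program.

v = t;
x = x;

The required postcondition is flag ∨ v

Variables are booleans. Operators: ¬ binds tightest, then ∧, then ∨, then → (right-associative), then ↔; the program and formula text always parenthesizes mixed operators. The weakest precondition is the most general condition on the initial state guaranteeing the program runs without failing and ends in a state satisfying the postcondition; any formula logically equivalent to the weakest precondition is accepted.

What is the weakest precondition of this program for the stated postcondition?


Working backward. After the program, flag ∨ v must hold.
Before x := x: flag ∨ v
Before v := t: flag ∨ t
Answer: WP = flag ∨ t


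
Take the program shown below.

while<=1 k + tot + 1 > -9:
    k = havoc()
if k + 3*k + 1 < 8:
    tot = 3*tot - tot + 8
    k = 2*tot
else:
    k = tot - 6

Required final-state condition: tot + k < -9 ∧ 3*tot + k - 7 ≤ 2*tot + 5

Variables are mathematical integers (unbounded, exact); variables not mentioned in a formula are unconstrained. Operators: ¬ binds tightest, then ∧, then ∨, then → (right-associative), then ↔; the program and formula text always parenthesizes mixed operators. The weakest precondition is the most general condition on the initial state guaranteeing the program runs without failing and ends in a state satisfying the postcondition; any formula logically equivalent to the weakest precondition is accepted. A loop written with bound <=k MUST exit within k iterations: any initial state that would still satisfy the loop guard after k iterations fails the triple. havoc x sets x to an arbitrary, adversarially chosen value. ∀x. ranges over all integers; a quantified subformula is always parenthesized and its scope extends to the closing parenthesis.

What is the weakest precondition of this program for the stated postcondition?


Working backward. After the program, the postcondition tot + k < -9 ∧ 3*tot + k - 7 ≤ 2*tot + 5 must hold; in canonical form it is k + tot < -9 ∧ k + tot ≤ 12.
Then branch requires 6*tot < -33 ∧ 6*tot ≤ -12; else branch requires 2*tot < -3 ∧ 2*tot ≤ 18.
Before the if: (4*k < 7 → (6*tot < -33 ∧ 6*tot ≤ -12)) ∧ ((¬(4*k < 7)) → (2*tot < -3 ∧ 2*tot ≤ 18))
Before the loop (bound <=1), unroll the exhaustion recursion (WP_0 = exit-now case; WP_j = one more guarded iteration, up to j = 1):
  WP_0: (¬(k + tot > -10)) ∧ (4*k < 7 → (6*tot < -33 ∧ 6*tot ≤ -12)) ∧ ((¬(4*k < 7)) → (2*tot < -3 ∧ 2*tot ≤ 18))
  WP_1: (k + tot > -10 → (∀k_1. ((¬(k_1 + tot > -10)) ∧ (4*k_1 < 7 → (6*tot < -33 ∧ 6*tot ≤ -12)) ∧ ((¬(4*k_1 < 7)) → (2*tot < -3 ∧ 2*tot ≤ 18))))) ∧ ((¬(k + tot > -10)) → ((4*k < 7 → (6*tot < -33 ∧ 6*tot ≤ -12)) ∧ ((¬(4*k < 7)) → (2*tot < -3 ∧ 2*tot ≤ 18))))
So before the loop: (k + tot > -10 → (∀k_1. ((¬(k_1 + tot > -10)) ∧ (4*k_1 < 7 → (6*tot < -33 ∧ 6*tot ≤ -12)) ∧ ((¬(4*k_1 < 7)) → (2*tot < -3 ∧ 2*tot ≤ 18))))) ∧ ((¬(k + tot > -10)) → ((4*k < 7 → (6*tot < -33 ∧ 6*tot ≤ -12)) ∧ ((¬(4*k < 7)) → (2*tot < -3 ∧ 2*tot ≤ 18))))
Answer: WP = (k + tot > -10 → (∀k_1. ((¬(k_1 + tot > -10)) ∧ (4*k_1 < 7 → (6*tot < -33 ∧ 6*tot ≤ -12)) ∧ ((¬(4*k_1 < 7)) → (2*tot < -3 ∧ 2*tot ≤ 18))))) ∧ ((¬(k + tot > -10)) → ((4*k < 7 → (6*tot < -33 ∧ 6*tot ≤ -12)) ∧ ((¬(4*k < 7)) → (2*tot < -3 ∧ 2*tot ≤ 18))))


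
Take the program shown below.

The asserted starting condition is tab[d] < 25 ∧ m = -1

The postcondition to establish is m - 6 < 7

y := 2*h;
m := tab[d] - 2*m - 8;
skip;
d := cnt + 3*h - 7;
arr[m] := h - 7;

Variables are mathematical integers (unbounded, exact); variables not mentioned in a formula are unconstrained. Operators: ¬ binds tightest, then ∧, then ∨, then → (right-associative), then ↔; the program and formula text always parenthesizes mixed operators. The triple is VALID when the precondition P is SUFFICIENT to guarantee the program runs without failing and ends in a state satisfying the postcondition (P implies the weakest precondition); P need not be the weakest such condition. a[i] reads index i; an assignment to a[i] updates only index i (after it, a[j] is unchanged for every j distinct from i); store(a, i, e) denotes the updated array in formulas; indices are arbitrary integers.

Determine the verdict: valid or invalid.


Working backward. After the program, the postcondition m - 6 < 7 must hold; in canonical form it is m < 13.
Before arr[m] := h - 7: m < 13
Before d := cnt + 3*h - 7: m < 13
Before skip: m < 13
Before m := tab[d] - 2*m - 8: tab[d] < 2*m + 21
Before y := 2*h: tab[d] < 2*m + 21
The weakest precondition is tab[d] < 2*m + 21.
Check whether tab[d] < 25 ∧ m = -1 implies it.
Countermodel: at the initial state d = 0, m = -1, tab = {[0] = 19, elsewhere 19}, the precondition holds but the weakest precondition fails.
Answer: invalid


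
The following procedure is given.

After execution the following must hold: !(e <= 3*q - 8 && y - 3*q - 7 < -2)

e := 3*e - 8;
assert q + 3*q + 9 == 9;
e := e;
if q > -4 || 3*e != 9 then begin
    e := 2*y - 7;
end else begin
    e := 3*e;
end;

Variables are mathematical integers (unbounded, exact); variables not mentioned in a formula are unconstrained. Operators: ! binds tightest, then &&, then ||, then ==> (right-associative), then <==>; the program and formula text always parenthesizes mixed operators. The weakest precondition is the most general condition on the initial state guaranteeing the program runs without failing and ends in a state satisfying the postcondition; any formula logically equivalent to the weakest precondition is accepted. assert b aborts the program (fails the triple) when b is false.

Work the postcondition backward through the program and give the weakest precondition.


Working backward. After the program, the postcondition !(e <= 3*q - 8 && y - 3*q - 7 < -2) must hold; in canonical form it is !(e <= 3*q - 8 && y < 3*q + 5).
Then branch requires !(2*y <= 3*q - 1 && y < 3*q + 5); else branch requires !(3*e <= 3*q - 8 && y < 3*q + 5).
Before the if: ((q > -4 || 3*e != 9) ==> (!(2*y <= 3*q - 1 && y < 3*q + 5))) && ((!(q > -4 || 3*e != 9)) ==> (!(3*e <= 3*q - 8 && y < 3*q + 5)))
Before e := e: ((q > -4 || 3*e != 9) ==> (!(2*y <= 3*q - 1 && y < 3*q + 5))) && ((!(q > -4 || 3*e != 9)) ==> (!(3*e <= 3*q - 8 && y < 3*q + 5)))
Before assert q + 3*q + 9 == 9: 4*q == 0 && ((q > -4 || 3*e != 9) ==> (!(2*y <= 3*q - 1 && y < 3*q + 5))) && ((!(q > -4 || 3*e != 9)) ==> (!(3*e <= 3*q - 8 && y < 3*q + 5)))
Before e := 3*e - 8: 4*q == 0 && ((q > -4 || 9*e != 33) ==> (!(2*y <= 3*q - 1 && y < 3*q + 5))) && ((!(q > -4 || 9*e != 33)) ==> (!(9*e <= 3*q + 16 && y < 3*q + 5)))
Answer: WP = 4*q == 0 && ((q > -4 || 9*e != 33) ==> (!(2*y <= 3*q - 1 && y < 3*q + 5))) && ((!(q > -4 || 9*e != 33)) ==> (!(9*e <= 3*q + 16 && y < 3*q + 5)))
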